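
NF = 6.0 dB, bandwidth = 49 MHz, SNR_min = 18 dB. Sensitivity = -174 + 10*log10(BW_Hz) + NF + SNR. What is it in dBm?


10*log10(49000000.0) = 76.9
S = -174 + 76.9 + 6.0 + 18 = -73.1 dBm

-73.1 dBm


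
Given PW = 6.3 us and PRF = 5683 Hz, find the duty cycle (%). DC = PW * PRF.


DC = 6.3e-6 * 5683 * 100 = 3.58%

3.58%


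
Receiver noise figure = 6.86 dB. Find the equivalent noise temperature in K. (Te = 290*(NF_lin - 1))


NF_lin = 10^(6.86/10) = 4.852885
Te = 290 * (4.852885 - 1) = 1117.3 K

1117.3 K


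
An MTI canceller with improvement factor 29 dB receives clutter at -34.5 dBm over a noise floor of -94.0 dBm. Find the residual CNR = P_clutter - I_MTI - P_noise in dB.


CNR = -34.5 - 29 - (-94.0) = 30.5 dB

30.5 dB


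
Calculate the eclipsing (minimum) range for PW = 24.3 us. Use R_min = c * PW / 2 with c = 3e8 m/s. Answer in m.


R_min = 3e8 * 24.3e-6 / 2 = 3645.0 m

3645.0 m


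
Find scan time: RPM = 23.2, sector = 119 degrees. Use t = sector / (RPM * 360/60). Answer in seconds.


t = 119 / (23.2 * 360) * 60 = 0.85 s

0.85 s


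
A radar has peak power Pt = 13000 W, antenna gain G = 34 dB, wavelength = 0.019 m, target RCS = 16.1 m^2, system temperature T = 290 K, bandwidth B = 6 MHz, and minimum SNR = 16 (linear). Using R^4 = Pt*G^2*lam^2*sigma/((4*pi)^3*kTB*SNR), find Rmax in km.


G_lin = 10^(34/10) = 2511.886432
R^4 = 13000 * 2511.886432^2 * 0.019^2 * 16.1 / ((4*pi)^3 * 1.38e-23 * 290 * 6000000.0 * 16)
R^4 = 6.25315e17 m^4
R_max = (6.25315e17)^(1/4) = 28120.6 m = 28.1 km

28.1 km


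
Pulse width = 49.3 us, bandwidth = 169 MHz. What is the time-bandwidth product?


TBP = 49.3 * 169 = 8331.7

8331.7


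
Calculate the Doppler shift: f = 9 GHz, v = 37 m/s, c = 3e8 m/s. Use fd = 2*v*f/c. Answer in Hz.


fd = 2 * 37 * 9000000000.0 / 3e8 = 2220.0 Hz

2220.0 Hz


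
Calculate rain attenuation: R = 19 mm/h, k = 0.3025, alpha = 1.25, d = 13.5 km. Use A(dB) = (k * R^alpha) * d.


gamma = 0.3025 * 19^1.25 = 11.999617 dB/km
A = 11.999617 * 13.5 = 161.99 dB

161.99 dB


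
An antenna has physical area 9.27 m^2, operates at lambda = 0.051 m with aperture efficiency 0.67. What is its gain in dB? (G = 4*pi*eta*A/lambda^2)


G_linear = 4*pi*0.67*9.27/0.051^2 = 30007.1
G_dB = 10*log10(30007.1) = 44.8 dB

44.8 dB


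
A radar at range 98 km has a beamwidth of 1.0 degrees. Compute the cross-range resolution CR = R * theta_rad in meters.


BW_rad = 0.017453293
CR = 98000 * 0.017453293 = 1710.4 m

1710.4 m


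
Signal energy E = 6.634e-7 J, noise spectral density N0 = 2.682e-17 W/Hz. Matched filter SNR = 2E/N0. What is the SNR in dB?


SNR_lin = 2 * 6.634e-7 / 2.682e-17 = 4.947e10
SNR_dB = 10*log10(4.947e10) = 106.9 dB

106.9 dB


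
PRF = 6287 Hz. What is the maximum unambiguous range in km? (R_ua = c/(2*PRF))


R_ua = 3e8 / (2 * 6287) = 23858.8 m = 23.9 km

23.9 km


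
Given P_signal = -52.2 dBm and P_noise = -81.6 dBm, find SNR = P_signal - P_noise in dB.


SNR = -52.2 - (-81.6) = 29.4 dB

29.4 dB


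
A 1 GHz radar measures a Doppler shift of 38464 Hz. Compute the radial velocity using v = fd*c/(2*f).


v = 38464 * 3e8 / (2 * 1000000000.0) = 5769.6 m/s

5769.6 m/s


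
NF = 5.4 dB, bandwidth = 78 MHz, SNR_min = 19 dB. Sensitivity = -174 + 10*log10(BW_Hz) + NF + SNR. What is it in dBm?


10*log10(78000000.0) = 78.92
S = -174 + 78.92 + 5.4 + 19 = -70.7 dBm

-70.7 dBm


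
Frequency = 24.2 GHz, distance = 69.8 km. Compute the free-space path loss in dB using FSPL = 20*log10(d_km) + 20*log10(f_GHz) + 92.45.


20*log10(69.8) = 36.88
20*log10(24.2) = 27.68
FSPL = 157.0 dB

157.0 dB


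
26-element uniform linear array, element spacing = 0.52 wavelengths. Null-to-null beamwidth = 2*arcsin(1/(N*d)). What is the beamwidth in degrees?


1/(N*d) = 1/(26*0.52) = 0.073964
BW = 2*arcsin(0.073964) = 8.5 degrees

8.5 degrees


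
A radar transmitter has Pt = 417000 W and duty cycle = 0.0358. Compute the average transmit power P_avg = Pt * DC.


P_avg = 417000 * 0.0358 = 14928.6 W

14928.6 W


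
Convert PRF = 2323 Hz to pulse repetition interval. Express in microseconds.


PRI = 1/2323 = 0.0004304778 s = 430.5 us

430.5 us


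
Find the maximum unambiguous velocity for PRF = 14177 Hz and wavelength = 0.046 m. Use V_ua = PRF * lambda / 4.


V_ua = 14177 * 0.046 / 4 = 163.0 m/s

163.0 m/s


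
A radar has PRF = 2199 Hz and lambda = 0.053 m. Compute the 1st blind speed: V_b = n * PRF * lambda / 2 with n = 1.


V_blind = 1 * 2199 * 0.053 / 2 = 58.3 m/s

58.3 m/s


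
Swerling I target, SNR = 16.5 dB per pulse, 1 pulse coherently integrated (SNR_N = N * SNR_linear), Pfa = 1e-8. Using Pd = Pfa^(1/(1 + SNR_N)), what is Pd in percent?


SNR_lin = 10^(16.5/10) = 44.66836
SNR_N = 1 * 44.66836 = 44.66836
1/(1 + SNR_N) = 1/45.66836 = 0.021897
Pd = (1e-8)^0.021897 = 0.66807
Pd = 66.8%

66.8%


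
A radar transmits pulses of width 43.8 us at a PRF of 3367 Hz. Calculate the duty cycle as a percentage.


DC = 43.8e-6 * 3367 * 100 = 14.75%

14.75%


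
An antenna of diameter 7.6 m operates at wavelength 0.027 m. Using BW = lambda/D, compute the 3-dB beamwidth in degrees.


BW_rad = 0.027 / 7.6 = 0.003553
BW_deg = 0.2 degrees

0.2 degrees


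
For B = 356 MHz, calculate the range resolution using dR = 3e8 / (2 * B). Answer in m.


dR = 3e8 / (2 * 356000000.0) = 0.42 m

0.42 m


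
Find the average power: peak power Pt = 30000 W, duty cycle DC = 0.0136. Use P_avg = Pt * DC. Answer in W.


P_avg = 30000 * 0.0136 = 408.0 W

408.0 W


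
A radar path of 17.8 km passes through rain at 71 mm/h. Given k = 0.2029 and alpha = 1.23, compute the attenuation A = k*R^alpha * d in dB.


gamma = 0.2029 * 71^1.23 = 38.399875 dB/km
A = 38.399875 * 17.8 = 683.52 dB

683.52 dB


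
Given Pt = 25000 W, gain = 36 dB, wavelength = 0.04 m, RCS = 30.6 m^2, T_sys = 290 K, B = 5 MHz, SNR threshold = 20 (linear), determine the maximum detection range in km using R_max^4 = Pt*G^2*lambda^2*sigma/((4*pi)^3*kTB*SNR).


G_lin = 10^(36/10) = 3981.071706
R^4 = 25000 * 3981.071706^2 * 0.04^2 * 30.6 / ((4*pi)^3 * 1.38e-23 * 290 * 5000000.0 * 20)
R^4 = 2.44273e19 m^4
R_max = (2.44273e19)^(1/4) = 70302.2 m = 70.3 km

70.3 km


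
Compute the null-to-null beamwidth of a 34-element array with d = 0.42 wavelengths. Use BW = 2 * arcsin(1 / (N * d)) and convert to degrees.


1/(N*d) = 1/(34*0.42) = 0.070028
BW = 2*arcsin(0.070028) = 8.0 degrees

8.0 degrees


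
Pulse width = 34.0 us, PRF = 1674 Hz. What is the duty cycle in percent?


DC = 34.0e-6 * 1674 * 100 = 5.69%

5.69%


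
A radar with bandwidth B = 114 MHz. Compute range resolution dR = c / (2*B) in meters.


dR = 3e8 / (2 * 114000000.0) = 1.32 m

1.32 m


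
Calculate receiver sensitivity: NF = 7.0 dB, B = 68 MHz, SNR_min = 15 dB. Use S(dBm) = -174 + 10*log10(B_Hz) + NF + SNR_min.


10*log10(68000000.0) = 78.33
S = -174 + 78.33 + 7.0 + 15 = -73.7 dBm

-73.7 dBm


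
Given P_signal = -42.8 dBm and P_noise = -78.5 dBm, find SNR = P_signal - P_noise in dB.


SNR = -42.8 - (-78.5) = 35.7 dB

35.7 dB


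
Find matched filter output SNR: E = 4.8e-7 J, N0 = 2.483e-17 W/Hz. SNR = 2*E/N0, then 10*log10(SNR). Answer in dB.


SNR_lin = 2 * 4.8e-7 / 2.483e-17 = 3.866e10
SNR_dB = 10*log10(3.866e10) = 105.9 dB

105.9 dB


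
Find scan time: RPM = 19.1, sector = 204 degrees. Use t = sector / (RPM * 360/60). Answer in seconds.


t = 204 / (19.1 * 360) * 60 = 1.78 s

1.78 s


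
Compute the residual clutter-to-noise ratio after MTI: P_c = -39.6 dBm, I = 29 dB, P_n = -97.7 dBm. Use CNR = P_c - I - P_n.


CNR = -39.6 - 29 - (-97.7) = 29.1 dB

29.1 dB


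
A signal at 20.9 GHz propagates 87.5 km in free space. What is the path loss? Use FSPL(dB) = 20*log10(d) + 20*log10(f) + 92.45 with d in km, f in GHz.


20*log10(87.5) = 38.84
20*log10(20.9) = 26.4
FSPL = 157.7 dB

157.7 dB


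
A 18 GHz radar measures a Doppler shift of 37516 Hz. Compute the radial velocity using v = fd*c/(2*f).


v = 37516 * 3e8 / (2 * 18000000000.0) = 312.6 m/s

312.6 m/s


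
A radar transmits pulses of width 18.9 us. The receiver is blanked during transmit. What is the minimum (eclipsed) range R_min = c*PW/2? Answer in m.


R_min = 3e8 * 18.9e-6 / 2 = 2835.0 m

2835.0 m


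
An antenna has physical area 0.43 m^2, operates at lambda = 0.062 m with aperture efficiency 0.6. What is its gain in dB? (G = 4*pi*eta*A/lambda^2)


G_linear = 4*pi*0.6*0.43/0.062^2 = 843.42
G_dB = 10*log10(843.42) = 29.3 dB

29.3 dB


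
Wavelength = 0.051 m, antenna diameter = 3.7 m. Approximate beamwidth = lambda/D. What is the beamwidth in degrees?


BW_rad = 0.051 / 3.7 = 0.013784
BW_deg = 0.79 degrees

0.79 degrees


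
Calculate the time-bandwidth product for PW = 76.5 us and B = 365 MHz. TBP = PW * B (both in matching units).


TBP = 76.5 * 365 = 27922.5

27922.5


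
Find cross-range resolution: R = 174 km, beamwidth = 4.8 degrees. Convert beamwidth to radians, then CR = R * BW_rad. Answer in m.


BW_rad = 0.083775804
CR = 174000 * 0.083775804 = 14577.0 m

14577.0 m


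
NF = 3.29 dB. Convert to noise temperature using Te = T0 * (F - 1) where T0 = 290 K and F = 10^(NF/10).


NF_lin = 10^(3.29/10) = 2.133045
Te = 290 * (2.133045 - 1) = 328.6 K

328.6 K


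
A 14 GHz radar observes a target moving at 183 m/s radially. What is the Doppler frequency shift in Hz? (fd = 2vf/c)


fd = 2 * 183 * 14000000000.0 / 3e8 = 17080.0 Hz

17080.0 Hz


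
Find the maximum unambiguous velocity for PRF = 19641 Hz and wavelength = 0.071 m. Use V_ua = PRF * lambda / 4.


V_ua = 19641 * 0.071 / 4 = 348.6 m/s

348.6 m/s


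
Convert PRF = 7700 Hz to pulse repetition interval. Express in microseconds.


PRI = 1/7700 = 0.0001298701 s = 129.9 us

129.9 us


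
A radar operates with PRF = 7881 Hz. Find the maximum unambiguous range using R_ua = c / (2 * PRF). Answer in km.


R_ua = 3e8 / (2 * 7881) = 19033.1 m = 19.0 km

19.0 km


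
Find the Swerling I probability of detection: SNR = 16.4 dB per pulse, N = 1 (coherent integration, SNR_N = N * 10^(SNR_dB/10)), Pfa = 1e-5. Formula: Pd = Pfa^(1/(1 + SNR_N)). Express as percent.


SNR_lin = 10^(16.4/10) = 43.65158
SNR_N = 1 * 43.65158 = 43.65158
1/(1 + SNR_N) = 1/44.65158 = 0.0223956
Pd = (1e-5)^0.0223956 = 0.77272
Pd = 77.3%

77.3%


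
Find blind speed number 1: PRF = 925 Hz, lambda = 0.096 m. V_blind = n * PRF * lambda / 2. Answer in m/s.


V_blind = 1 * 925 * 0.096 / 2 = 44.4 m/s

44.4 m/s


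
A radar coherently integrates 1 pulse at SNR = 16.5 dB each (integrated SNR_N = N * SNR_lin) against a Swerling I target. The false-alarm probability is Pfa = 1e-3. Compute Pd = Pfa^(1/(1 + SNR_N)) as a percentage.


SNR_lin = 10^(16.5/10) = 44.66836
SNR_N = 1 * 44.66836 = 44.66836
1/(1 + SNR_N) = 1/45.66836 = 0.021897
Pd = (1e-3)^0.021897 = 0.85962
Pd = 86.0%

86.0%


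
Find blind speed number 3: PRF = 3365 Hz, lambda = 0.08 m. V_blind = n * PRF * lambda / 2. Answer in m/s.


V_blind = 3 * 3365 * 0.08 / 2 = 403.8 m/s

403.8 m/s


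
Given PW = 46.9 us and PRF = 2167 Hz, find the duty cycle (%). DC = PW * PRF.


DC = 46.9e-6 * 2167 * 100 = 10.16%

10.16%


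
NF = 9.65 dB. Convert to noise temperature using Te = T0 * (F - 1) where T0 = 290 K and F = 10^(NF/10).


NF_lin = 10^(9.65/10) = 9.225714
Te = 290 * (9.225714 - 1) = 2385.5 K

2385.5 K


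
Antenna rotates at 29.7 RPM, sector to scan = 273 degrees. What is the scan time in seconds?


t = 273 / (29.7 * 360) * 60 = 1.53 s

1.53 s


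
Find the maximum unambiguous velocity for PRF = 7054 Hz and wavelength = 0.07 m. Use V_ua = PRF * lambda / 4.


V_ua = 7054 * 0.07 / 4 = 123.4 m/s

123.4 m/s


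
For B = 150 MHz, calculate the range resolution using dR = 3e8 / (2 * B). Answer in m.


dR = 3e8 / (2 * 150000000.0) = 1.0 m

1.0 m


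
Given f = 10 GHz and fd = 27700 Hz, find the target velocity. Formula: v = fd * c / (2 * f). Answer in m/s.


v = 27700 * 3e8 / (2 * 10000000000.0) = 415.5 m/s

415.5 m/s


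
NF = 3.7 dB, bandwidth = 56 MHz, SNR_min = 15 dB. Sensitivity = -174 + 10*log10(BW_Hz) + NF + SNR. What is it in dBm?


10*log10(56000000.0) = 77.48
S = -174 + 77.48 + 3.7 + 15 = -77.8 dBm

-77.8 dBm


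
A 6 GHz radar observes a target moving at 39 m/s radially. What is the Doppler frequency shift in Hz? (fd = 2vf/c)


fd = 2 * 39 * 6000000000.0 / 3e8 = 1560.0 Hz

1560.0 Hz


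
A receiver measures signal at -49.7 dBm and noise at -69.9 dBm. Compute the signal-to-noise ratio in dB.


SNR = -49.7 - (-69.9) = 20.2 dB

20.2 dB


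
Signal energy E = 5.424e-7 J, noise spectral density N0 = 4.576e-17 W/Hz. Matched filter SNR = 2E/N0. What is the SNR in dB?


SNR_lin = 2 * 5.424e-7 / 4.576e-17 = 2.371e10
SNR_dB = 10*log10(2.371e10) = 103.7 dB

103.7 dB


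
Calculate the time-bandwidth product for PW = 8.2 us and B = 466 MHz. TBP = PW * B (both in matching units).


TBP = 8.2 * 466 = 3821.2

3821.2


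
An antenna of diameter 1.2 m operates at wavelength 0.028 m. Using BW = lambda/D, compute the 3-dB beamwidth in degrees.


BW_rad = 0.028 / 1.2 = 0.023333
BW_deg = 1.34 degrees

1.34 degrees


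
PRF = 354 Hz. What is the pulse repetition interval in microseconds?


PRI = 1/354 = 0.0028248588 s = 2824.9 us

2824.9 us


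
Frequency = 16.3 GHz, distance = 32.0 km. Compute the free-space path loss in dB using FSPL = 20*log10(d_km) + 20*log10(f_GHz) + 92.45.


20*log10(32.0) = 30.1
20*log10(16.3) = 24.24
FSPL = 146.8 dB

146.8 dB


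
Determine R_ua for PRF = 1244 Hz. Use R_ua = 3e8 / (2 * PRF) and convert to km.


R_ua = 3e8 / (2 * 1244) = 120578.8 m = 120.6 km

120.6 km


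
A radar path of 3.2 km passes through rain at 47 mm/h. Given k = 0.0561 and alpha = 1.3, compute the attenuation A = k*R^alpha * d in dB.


gamma = 0.0561 * 47^1.3 = 8.369318 dB/km
A = 8.369318 * 3.2 = 26.78 dB

26.78 dB


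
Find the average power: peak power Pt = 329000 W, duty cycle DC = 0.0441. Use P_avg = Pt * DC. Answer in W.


P_avg = 329000 * 0.0441 = 14508.9 W

14508.9 W


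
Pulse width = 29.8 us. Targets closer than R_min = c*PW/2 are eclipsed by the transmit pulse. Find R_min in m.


R_min = 3e8 * 29.8e-6 / 2 = 4470.0 m

4470.0 m


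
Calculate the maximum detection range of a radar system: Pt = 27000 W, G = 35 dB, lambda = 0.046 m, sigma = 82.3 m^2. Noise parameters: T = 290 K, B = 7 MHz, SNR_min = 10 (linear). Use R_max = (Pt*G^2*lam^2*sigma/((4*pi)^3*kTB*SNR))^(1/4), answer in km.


G_lin = 10^(35/10) = 3162.27766
R^4 = 27000 * 3162.27766^2 * 0.046^2 * 82.3 / ((4*pi)^3 * 1.38e-23 * 290 * 7000000.0 * 10)
R^4 = 8.45813e19 m^4
R_max = (8.45813e19)^(1/4) = 95900.0 m = 95.9 km

95.9 km


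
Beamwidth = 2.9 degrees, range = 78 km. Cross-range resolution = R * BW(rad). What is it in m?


BW_rad = 0.050614548
CR = 78000 * 0.050614548 = 3947.9 m

3947.9 m


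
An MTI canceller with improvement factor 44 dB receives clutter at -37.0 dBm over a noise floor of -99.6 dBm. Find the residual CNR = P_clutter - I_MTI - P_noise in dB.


CNR = -37.0 - 44 - (-99.6) = 18.6 dB

18.6 dB


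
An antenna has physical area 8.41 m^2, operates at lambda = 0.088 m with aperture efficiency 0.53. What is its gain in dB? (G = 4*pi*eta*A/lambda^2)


G_linear = 4*pi*0.53*8.41/0.088^2 = 7232.97
G_dB = 10*log10(7232.97) = 38.6 dB

38.6 dB


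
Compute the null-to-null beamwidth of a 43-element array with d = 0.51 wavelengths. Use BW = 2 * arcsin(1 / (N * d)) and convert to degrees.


1/(N*d) = 1/(43*0.51) = 0.0456
BW = 2*arcsin(0.0456) = 5.2 degrees

5.2 degrees


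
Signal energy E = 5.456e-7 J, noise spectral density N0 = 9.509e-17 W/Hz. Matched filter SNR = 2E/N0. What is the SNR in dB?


SNR_lin = 2 * 5.456e-7 / 9.509e-17 = 1.148e10
SNR_dB = 10*log10(1.148e10) = 100.6 dB

100.6 dB


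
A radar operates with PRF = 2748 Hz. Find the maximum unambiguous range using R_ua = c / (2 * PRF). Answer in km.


R_ua = 3e8 / (2 * 2748) = 54585.2 m = 54.6 km

54.6 km


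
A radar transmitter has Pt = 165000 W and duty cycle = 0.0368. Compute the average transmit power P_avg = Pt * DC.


P_avg = 165000 * 0.0368 = 6072.0 W

6072.0 W


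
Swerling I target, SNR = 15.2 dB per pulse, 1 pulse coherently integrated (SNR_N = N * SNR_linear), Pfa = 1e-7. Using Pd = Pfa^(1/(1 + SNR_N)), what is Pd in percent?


SNR_lin = 10^(15.2/10) = 33.11311
SNR_N = 1 * 33.11311 = 33.11311
1/(1 + SNR_N) = 1/34.11311 = 0.0293142
Pd = (1e-7)^0.0293142 = 0.62345
Pd = 62.3%

62.3%


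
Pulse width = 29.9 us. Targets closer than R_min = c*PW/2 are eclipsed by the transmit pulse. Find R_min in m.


R_min = 3e8 * 29.9e-6 / 2 = 4485.0 m

4485.0 m


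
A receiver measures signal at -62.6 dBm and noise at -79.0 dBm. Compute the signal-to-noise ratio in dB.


SNR = -62.6 - (-79.0) = 16.4 dB

16.4 dB


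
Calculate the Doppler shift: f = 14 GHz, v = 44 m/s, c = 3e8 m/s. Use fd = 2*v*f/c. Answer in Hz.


fd = 2 * 44 * 14000000000.0 / 3e8 = 4106.7 Hz

4106.7 Hz


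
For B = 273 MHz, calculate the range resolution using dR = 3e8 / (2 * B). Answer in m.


dR = 3e8 / (2 * 273000000.0) = 0.55 m

0.55 m


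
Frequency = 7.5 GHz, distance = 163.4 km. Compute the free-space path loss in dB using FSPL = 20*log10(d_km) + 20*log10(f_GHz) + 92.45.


20*log10(163.4) = 44.27
20*log10(7.5) = 17.5
FSPL = 154.2 dB

154.2 dB


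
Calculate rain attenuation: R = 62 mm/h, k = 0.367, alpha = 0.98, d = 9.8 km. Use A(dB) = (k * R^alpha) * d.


gamma = 0.367 * 62^0.98 = 20.951249 dB/km
A = 20.951249 * 9.8 = 205.32 dB

205.32 dB


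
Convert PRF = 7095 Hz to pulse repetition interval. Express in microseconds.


PRI = 1/7095 = 0.0001409443 s = 140.9 us

140.9 us


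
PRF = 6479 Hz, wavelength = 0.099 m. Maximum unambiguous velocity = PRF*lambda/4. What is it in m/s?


V_ua = 6479 * 0.099 / 4 = 160.4 m/s

160.4 m/s


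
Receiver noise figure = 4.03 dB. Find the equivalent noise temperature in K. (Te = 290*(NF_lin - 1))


NF_lin = 10^(4.03/10) = 2.529298
Te = 290 * (2.529298 - 1) = 443.5 K

443.5 K


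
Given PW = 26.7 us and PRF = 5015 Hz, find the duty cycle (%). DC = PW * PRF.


DC = 26.7e-6 * 5015 * 100 = 13.39%

13.39%


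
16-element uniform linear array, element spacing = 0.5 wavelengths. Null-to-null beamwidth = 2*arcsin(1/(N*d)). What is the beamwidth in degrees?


1/(N*d) = 1/(16*0.5) = 0.125
BW = 2*arcsin(0.125) = 14.4 degrees

14.4 degrees


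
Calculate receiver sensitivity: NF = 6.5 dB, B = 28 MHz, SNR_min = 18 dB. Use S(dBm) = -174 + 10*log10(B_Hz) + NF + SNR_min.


10*log10(28000000.0) = 74.47
S = -174 + 74.47 + 6.5 + 18 = -75.0 dBm

-75.0 dBm


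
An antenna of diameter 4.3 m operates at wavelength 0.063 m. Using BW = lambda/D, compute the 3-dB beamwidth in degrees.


BW_rad = 0.063 / 4.3 = 0.014651
BW_deg = 0.84 degrees

0.84 degrees


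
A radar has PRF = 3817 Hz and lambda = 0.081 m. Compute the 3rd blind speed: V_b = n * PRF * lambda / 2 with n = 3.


V_blind = 3 * 3817 * 0.081 / 2 = 463.8 m/s

463.8 m/s


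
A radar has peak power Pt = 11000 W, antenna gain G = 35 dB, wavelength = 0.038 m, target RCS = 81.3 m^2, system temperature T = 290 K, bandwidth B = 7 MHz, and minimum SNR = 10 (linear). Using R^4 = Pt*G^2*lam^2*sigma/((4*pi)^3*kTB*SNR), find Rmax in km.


G_lin = 10^(35/10) = 3162.27766
R^4 = 11000 * 3162.27766^2 * 0.038^2 * 81.3 / ((4*pi)^3 * 1.38e-23 * 290 * 7000000.0 * 10)
R^4 = 2.32298e19 m^4
R_max = (2.32298e19)^(1/4) = 69424.3 m = 69.4 km

69.4 km


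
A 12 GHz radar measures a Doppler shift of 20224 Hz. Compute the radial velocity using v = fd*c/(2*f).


v = 20224 * 3e8 / (2 * 12000000000.0) = 252.8 m/s

252.8 m/s


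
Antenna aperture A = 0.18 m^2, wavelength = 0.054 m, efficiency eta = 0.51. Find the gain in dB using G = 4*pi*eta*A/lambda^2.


G_linear = 4*pi*0.51*0.18/0.054^2 = 395.61
G_dB = 10*log10(395.61) = 26.0 dB

26.0 dB


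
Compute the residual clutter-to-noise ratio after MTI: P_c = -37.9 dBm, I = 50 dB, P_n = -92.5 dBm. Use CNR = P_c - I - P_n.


CNR = -37.9 - 50 - (-92.5) = 4.6 dB

4.6 dB


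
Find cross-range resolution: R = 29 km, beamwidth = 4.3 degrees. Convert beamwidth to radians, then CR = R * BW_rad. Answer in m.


BW_rad = 0.075049158
CR = 29000 * 0.075049158 = 2176.4 m

2176.4 m


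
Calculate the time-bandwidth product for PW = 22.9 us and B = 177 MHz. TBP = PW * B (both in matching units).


TBP = 22.9 * 177 = 4053.3

4053.3


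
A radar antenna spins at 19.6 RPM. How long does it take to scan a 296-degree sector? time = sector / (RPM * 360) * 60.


t = 296 / (19.6 * 360) * 60 = 2.52 s

2.52 s


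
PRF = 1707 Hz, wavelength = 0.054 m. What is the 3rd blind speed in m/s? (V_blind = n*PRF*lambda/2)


V_blind = 3 * 1707 * 0.054 / 2 = 138.3 m/s

138.3 m/s


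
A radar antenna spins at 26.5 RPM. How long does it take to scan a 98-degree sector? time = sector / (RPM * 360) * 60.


t = 98 / (26.5 * 360) * 60 = 0.62 s

0.62 s


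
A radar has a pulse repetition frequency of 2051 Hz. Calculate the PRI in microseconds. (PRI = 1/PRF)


PRI = 1/2051 = 0.000487567 s = 487.6 us

487.6 us


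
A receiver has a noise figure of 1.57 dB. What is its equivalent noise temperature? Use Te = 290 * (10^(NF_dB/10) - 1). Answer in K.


NF_lin = 10^(1.57/10) = 1.435489
Te = 290 * (1.435489 - 1) = 126.3 K

126.3 K


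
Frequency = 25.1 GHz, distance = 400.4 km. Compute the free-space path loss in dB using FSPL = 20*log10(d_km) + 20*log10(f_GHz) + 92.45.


20*log10(400.4) = 52.05
20*log10(25.1) = 27.99
FSPL = 172.5 dB

172.5 dB


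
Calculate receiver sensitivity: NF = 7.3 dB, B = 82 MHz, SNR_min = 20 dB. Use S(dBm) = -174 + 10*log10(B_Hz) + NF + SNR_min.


10*log10(82000000.0) = 79.14
S = -174 + 79.14 + 7.3 + 20 = -67.6 dBm

-67.6 dBm


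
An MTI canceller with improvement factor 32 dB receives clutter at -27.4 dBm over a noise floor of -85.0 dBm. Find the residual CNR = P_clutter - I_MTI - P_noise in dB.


CNR = -27.4 - 32 - (-85.0) = 25.6 dB

25.6 dB


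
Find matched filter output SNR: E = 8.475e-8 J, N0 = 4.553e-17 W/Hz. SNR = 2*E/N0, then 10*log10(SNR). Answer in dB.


SNR_lin = 2 * 8.475e-8 / 4.553e-17 = 3.723e9
SNR_dB = 10*log10(3.723e9) = 95.7 dB

95.7 dB


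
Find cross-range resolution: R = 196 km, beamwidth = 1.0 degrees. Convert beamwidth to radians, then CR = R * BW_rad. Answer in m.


BW_rad = 0.017453293
CR = 196000 * 0.017453293 = 3420.8 m

3420.8 m


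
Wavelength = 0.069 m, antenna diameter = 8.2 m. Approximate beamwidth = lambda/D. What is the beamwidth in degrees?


BW_rad = 0.069 / 8.2 = 0.008415
BW_deg = 0.48 degrees

0.48 degrees


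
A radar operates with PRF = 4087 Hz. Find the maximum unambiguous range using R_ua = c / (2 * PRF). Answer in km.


R_ua = 3e8 / (2 * 4087) = 36701.7 m = 36.7 km

36.7 km


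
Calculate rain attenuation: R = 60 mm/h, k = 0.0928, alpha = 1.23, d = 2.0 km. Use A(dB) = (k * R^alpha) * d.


gamma = 0.0928 * 60^1.23 = 14.278218 dB/km
A = 14.278218 * 2.0 = 28.56 dB

28.56 dB


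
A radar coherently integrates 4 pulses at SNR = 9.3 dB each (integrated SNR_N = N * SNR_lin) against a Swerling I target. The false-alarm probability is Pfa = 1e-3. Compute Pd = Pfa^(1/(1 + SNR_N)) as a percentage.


SNR_lin = 10^(9.3/10) = 8.51138
SNR_N = 4 * 8.51138 = 34.04552
1/(1 + SNR_N) = 1/35.04552 = 0.0285343
Pd = (1e-3)^0.0285343 = 0.8211
Pd = 82.1%

82.1%


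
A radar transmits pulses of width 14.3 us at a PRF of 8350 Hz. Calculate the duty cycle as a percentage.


DC = 14.3e-6 * 8350 * 100 = 11.94%

11.94%


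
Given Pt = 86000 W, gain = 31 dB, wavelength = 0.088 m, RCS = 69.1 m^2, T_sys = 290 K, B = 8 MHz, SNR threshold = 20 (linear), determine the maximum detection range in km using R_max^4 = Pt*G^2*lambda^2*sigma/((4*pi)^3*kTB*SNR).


G_lin = 10^(31/10) = 1258.925412
R^4 = 86000 * 1258.925412^2 * 0.088^2 * 69.1 / ((4*pi)^3 * 1.38e-23 * 290 * 8000000.0 * 20)
R^4 = 5.74004e19 m^4
R_max = (5.74004e19)^(1/4) = 87042.0 m = 87.0 km

87.0 km


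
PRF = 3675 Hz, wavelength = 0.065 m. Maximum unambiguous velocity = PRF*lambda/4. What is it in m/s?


V_ua = 3675 * 0.065 / 4 = 59.7 m/s

59.7 m/s


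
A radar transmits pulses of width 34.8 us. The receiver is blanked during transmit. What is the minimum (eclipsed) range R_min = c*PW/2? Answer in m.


R_min = 3e8 * 34.8e-6 / 2 = 5220.0 m

5220.0 m


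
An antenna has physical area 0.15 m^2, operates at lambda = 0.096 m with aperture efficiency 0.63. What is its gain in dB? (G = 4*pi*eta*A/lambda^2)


G_linear = 4*pi*0.63*0.15/0.096^2 = 128.85
G_dB = 10*log10(128.85) = 21.1 dB

21.1 dB


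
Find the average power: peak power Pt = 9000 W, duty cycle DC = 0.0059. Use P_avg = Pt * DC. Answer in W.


P_avg = 9000 * 0.0059 = 53.1 W

53.1 W


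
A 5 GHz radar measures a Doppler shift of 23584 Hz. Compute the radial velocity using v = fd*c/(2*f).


v = 23584 * 3e8 / (2 * 5000000000.0) = 707.5 m/s

707.5 m/s


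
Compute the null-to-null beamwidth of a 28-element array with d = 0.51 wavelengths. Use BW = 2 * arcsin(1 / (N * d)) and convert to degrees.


1/(N*d) = 1/(28*0.51) = 0.070028
BW = 2*arcsin(0.070028) = 8.0 degrees

8.0 degrees


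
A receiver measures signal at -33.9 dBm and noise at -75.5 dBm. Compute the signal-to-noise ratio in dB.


SNR = -33.9 - (-75.5) = 41.6 dB

41.6 dB


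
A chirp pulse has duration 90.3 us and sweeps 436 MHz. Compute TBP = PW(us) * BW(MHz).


TBP = 90.3 * 436 = 39370.8

39370.8


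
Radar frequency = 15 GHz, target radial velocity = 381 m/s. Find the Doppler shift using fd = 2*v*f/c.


fd = 2 * 381 * 15000000000.0 / 3e8 = 38100.0 Hz

38100.0 Hz


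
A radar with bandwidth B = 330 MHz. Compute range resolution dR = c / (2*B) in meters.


dR = 3e8 / (2 * 330000000.0) = 0.45 m

0.45 m


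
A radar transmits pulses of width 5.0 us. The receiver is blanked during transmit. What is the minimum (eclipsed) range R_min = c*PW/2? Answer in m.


R_min = 3e8 * 5.0e-6 / 2 = 750.0 m

750.0 m


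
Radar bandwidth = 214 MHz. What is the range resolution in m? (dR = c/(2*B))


dR = 3e8 / (2 * 214000000.0) = 0.7 m

0.7 m


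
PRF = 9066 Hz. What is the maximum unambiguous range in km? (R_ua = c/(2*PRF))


R_ua = 3e8 / (2 * 9066) = 16545.3 m = 16.5 km

16.5 km


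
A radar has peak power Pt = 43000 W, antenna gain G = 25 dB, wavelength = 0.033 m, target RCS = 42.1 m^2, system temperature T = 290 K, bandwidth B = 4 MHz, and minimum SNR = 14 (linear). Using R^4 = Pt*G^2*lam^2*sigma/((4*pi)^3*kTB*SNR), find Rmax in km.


G_lin = 10^(25/10) = 316.227766
R^4 = 43000 * 316.227766^2 * 0.033^2 * 42.1 / ((4*pi)^3 * 1.38e-23 * 290 * 4000000.0 * 14)
R^4 = 4.43286e17 m^4
R_max = (4.43286e17)^(1/4) = 25803.0 m = 25.8 km

25.8 km


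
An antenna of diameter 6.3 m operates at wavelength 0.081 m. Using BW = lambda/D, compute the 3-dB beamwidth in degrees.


BW_rad = 0.081 / 6.3 = 0.012857
BW_deg = 0.74 degrees

0.74 degrees


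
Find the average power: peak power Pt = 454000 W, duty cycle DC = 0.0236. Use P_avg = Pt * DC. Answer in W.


P_avg = 454000 * 0.0236 = 10714.4 W

10714.4 W


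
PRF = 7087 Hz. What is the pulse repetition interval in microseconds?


PRI = 1/7087 = 0.0001411034 s = 141.1 us

141.1 us


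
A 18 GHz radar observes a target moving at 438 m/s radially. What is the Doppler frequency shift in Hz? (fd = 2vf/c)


fd = 2 * 438 * 18000000000.0 / 3e8 = 52560.0 Hz

52560.0 Hz


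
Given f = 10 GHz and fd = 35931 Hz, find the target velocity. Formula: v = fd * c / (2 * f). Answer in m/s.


v = 35931 * 3e8 / (2 * 10000000000.0) = 539.0 m/s

539.0 m/s


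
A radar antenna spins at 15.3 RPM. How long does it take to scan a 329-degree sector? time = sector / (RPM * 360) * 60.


t = 329 / (15.3 * 360) * 60 = 3.58 s

3.58 s


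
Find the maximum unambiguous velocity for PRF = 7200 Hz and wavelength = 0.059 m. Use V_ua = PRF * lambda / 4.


V_ua = 7200 * 0.059 / 4 = 106.2 m/s

106.2 m/s


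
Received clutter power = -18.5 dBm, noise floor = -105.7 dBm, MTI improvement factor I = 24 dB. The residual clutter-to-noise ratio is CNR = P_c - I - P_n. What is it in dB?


CNR = -18.5 - 24 - (-105.7) = 63.2 dB

63.2 dB


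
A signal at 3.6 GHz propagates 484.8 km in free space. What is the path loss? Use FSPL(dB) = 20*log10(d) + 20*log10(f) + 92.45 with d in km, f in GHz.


20*log10(484.8) = 53.71
20*log10(3.6) = 11.13
FSPL = 157.3 dB

157.3 dB


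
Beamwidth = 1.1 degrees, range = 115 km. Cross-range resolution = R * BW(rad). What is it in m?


BW_rad = 0.019198622
CR = 115000 * 0.019198622 = 2207.8 m

2207.8 m


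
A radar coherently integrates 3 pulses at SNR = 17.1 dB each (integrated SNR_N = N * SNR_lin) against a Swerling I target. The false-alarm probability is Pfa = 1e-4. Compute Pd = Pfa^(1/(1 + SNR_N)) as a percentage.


SNR_lin = 10^(17.1/10) = 51.28614
SNR_N = 3 * 51.28614 = 153.85842
1/(1 + SNR_N) = 1/154.85842 = 0.0064575
Pd = (1e-4)^0.0064575 = 0.94226
Pd = 94.2%

94.2%


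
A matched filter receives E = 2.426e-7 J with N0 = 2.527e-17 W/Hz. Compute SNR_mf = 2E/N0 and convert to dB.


SNR_lin = 2 * 2.426e-7 / 2.527e-17 = 1.92e10
SNR_dB = 10*log10(1.92e10) = 102.8 dB

102.8 dB


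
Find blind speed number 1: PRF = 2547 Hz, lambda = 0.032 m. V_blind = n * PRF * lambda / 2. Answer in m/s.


V_blind = 1 * 2547 * 0.032 / 2 = 40.8 m/s

40.8 m/s


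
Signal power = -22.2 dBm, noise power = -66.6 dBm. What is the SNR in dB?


SNR = -22.2 - (-66.6) = 44.4 dB

44.4 dB


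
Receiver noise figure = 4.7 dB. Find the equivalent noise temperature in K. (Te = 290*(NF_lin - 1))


NF_lin = 10^(4.7/10) = 2.951209
Te = 290 * (2.951209 - 1) = 565.9 K

565.9 K


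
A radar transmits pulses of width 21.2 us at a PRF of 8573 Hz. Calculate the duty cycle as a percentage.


DC = 21.2e-6 * 8573 * 100 = 18.17%

18.17%


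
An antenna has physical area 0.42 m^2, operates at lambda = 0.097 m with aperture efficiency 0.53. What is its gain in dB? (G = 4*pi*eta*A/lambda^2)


G_linear = 4*pi*0.53*0.42/0.097^2 = 297.3
G_dB = 10*log10(297.3) = 24.7 dB

24.7 dB


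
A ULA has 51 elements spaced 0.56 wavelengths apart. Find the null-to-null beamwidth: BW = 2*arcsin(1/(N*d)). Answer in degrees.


1/(N*d) = 1/(51*0.56) = 0.035014
BW = 2*arcsin(0.035014) = 4.0 degrees

4.0 degrees


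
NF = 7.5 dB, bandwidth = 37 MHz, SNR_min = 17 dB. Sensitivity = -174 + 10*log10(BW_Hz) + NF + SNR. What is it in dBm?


10*log10(37000000.0) = 75.68
S = -174 + 75.68 + 7.5 + 17 = -73.8 dBm

-73.8 dBm


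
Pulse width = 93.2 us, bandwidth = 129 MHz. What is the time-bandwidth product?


TBP = 93.2 * 129 = 12022.8

12022.8


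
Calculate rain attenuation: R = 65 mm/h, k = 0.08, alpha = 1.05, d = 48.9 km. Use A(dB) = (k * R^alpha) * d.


gamma = 0.08 * 65^1.05 = 6.406916 dB/km
A = 6.406916 * 48.9 = 313.3 dB

313.3 dB


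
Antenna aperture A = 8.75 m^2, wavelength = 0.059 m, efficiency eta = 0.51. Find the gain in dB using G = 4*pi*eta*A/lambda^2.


G_linear = 4*pi*0.51*8.75/0.059^2 = 16109.57
G_dB = 10*log10(16109.57) = 42.1 dB

42.1 dB


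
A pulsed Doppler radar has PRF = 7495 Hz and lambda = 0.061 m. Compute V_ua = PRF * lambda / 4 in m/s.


V_ua = 7495 * 0.061 / 4 = 114.3 m/s

114.3 m/s


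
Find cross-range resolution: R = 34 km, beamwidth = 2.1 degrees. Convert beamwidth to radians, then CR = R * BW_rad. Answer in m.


BW_rad = 0.036651914
CR = 34000 * 0.036651914 = 1246.2 m

1246.2 m


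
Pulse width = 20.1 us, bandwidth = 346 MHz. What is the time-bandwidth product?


TBP = 20.1 * 346 = 6954.6

6954.6


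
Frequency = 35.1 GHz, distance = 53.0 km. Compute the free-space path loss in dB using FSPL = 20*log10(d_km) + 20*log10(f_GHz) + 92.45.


20*log10(53.0) = 34.49
20*log10(35.1) = 30.91
FSPL = 157.8 dB

157.8 dB


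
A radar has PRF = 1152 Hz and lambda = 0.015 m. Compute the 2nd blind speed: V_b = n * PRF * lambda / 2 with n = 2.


V_blind = 2 * 1152 * 0.015 / 2 = 17.3 m/s

17.3 m/s


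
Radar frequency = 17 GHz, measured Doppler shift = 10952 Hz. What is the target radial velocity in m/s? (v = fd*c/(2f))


v = 10952 * 3e8 / (2 * 17000000000.0) = 96.6 m/s

96.6 m/s


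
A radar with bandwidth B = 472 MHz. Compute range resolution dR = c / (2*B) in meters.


dR = 3e8 / (2 * 472000000.0) = 0.32 m

0.32 m


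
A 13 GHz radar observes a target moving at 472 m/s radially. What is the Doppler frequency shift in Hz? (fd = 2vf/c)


fd = 2 * 472 * 13000000000.0 / 3e8 = 40906.7 Hz

40906.7 Hz


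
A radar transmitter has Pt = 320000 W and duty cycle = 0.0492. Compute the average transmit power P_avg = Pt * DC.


P_avg = 320000 * 0.0492 = 15744.0 W

15744.0 W


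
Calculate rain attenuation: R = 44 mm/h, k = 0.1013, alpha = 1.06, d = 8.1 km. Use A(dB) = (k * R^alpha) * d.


gamma = 0.1013 * 44^1.06 = 5.593315 dB/km
A = 5.593315 * 8.1 = 45.31 dB

45.31 dB


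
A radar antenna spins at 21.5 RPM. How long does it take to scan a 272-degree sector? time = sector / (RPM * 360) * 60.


t = 272 / (21.5 * 360) * 60 = 2.11 s

2.11 s


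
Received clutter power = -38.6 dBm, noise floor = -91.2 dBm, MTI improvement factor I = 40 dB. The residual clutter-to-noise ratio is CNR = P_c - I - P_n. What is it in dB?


CNR = -38.6 - 40 - (-91.2) = 12.6 dB

12.6 dB


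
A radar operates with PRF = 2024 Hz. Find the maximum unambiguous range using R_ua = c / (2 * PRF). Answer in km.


R_ua = 3e8 / (2 * 2024) = 74110.7 m = 74.1 km

74.1 km


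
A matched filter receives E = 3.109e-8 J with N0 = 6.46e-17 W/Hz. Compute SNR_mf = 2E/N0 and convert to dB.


SNR_lin = 2 * 3.109e-8 / 6.46e-17 = 9.625e8
SNR_dB = 10*log10(9.625e8) = 89.8 dB

89.8 dB


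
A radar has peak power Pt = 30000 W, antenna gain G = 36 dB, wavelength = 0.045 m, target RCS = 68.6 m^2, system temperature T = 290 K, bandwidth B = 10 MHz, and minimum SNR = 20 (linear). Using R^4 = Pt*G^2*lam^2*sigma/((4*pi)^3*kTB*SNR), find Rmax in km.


G_lin = 10^(36/10) = 3981.071706
R^4 = 30000 * 3981.071706^2 * 0.045^2 * 68.6 / ((4*pi)^3 * 1.38e-23 * 290 * 10000000.0 * 20)
R^4 = 4.15847e19 m^4
R_max = (4.15847e19)^(1/4) = 80303.3 m = 80.3 km

80.3 km


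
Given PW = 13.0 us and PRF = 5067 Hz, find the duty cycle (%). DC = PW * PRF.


DC = 13.0e-6 * 5067 * 100 = 6.59%

6.59%


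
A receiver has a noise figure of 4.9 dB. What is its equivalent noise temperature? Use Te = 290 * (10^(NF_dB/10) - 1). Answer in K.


NF_lin = 10^(4.9/10) = 3.090295
Te = 290 * (3.090295 - 1) = 606.2 K

606.2 K


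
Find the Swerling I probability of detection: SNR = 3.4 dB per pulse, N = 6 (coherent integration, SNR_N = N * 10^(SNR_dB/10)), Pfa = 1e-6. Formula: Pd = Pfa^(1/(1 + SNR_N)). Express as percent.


SNR_lin = 10^(3.4/10) = 2.18776
SNR_N = 6 * 2.18776 = 13.12656
1/(1 + SNR_N) = 1/14.12656 = 0.0707886
Pd = (1e-6)^0.0707886 = 0.37607
Pd = 37.6%

37.6%


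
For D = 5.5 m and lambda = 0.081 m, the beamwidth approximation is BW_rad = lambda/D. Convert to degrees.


BW_rad = 0.081 / 5.5 = 0.014727
BW_deg = 0.84 degrees

0.84 degrees


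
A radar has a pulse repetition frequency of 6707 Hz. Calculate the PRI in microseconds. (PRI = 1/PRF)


PRI = 1/6707 = 0.000149098 s = 149.1 us

149.1 us


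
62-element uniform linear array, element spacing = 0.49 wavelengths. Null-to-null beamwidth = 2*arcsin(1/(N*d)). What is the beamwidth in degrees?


1/(N*d) = 1/(62*0.49) = 0.032916
BW = 2*arcsin(0.032916) = 3.8 degrees

3.8 degrees


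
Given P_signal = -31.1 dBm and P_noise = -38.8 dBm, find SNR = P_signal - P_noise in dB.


SNR = -31.1 - (-38.8) = 7.7 dB

7.7 dB


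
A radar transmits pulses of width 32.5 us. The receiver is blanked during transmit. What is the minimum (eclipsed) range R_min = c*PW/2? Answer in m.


R_min = 3e8 * 32.5e-6 / 2 = 4875.0 m

4875.0 m


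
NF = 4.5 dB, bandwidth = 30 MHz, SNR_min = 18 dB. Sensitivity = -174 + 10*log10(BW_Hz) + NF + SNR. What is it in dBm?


10*log10(30000000.0) = 74.77
S = -174 + 74.77 + 4.5 + 18 = -76.7 dBm

-76.7 dBm


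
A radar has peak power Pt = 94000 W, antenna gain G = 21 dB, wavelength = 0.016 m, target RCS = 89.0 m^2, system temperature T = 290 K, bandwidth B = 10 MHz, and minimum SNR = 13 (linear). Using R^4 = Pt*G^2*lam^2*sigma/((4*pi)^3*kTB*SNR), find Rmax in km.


G_lin = 10^(21/10) = 125.892541
R^4 = 94000 * 125.892541^2 * 0.016^2 * 89.0 / ((4*pi)^3 * 1.38e-23 * 290 * 10000000.0 * 13)
R^4 = 3.28782e16 m^4
R_max = (3.28782e16)^(1/4) = 13465.6 m = 13.5 km

13.5 km


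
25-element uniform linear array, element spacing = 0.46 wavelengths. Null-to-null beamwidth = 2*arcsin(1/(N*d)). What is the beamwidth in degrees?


1/(N*d) = 1/(25*0.46) = 0.086957
BW = 2*arcsin(0.086957) = 10.0 degrees

10.0 degrees


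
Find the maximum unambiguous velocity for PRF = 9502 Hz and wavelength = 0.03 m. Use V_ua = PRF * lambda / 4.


V_ua = 9502 * 0.03 / 4 = 71.3 m/s

71.3 m/s


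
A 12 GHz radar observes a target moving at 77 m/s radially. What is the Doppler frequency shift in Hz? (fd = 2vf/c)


fd = 2 * 77 * 12000000000.0 / 3e8 = 6160.0 Hz

6160.0 Hz


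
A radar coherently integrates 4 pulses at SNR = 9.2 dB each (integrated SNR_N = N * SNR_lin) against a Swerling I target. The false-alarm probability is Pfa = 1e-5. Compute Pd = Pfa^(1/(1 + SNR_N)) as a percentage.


SNR_lin = 10^(9.2/10) = 8.31764
SNR_N = 4 * 8.31764 = 33.27056
1/(1 + SNR_N) = 1/34.27056 = 0.0291796
Pd = (1e-5)^0.0291796 = 0.71466
Pd = 71.5%

71.5%


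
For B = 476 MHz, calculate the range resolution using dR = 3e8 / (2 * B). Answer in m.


dR = 3e8 / (2 * 476000000.0) = 0.32 m

0.32 m


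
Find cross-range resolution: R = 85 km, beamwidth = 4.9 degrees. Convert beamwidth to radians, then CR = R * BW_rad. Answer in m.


BW_rad = 0.085521133
CR = 85000 * 0.085521133 = 7269.3 m

7269.3 m


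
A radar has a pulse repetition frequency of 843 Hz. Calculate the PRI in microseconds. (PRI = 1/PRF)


PRI = 1/843 = 0.0011862396 s = 1186.2 us

1186.2 us


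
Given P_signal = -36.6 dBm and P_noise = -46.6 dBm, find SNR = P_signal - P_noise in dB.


SNR = -36.6 - (-46.6) = 10.0 dB

10.0 dB


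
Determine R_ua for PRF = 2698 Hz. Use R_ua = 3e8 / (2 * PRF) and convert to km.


R_ua = 3e8 / (2 * 2698) = 55596.7 m = 55.6 km

55.6 km


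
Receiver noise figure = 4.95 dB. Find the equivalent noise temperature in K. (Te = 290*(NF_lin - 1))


NF_lin = 10^(4.95/10) = 3.126079
Te = 290 * (3.126079 - 1) = 616.6 K

616.6 K


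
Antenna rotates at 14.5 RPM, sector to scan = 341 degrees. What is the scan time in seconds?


t = 341 / (14.5 * 360) * 60 = 3.92 s

3.92 s


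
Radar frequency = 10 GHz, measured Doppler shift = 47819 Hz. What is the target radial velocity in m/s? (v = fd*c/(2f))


v = 47819 * 3e8 / (2 * 10000000000.0) = 717.3 m/s

717.3 m/s


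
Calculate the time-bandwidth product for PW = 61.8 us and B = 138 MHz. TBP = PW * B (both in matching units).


TBP = 61.8 * 138 = 8528.4

8528.4


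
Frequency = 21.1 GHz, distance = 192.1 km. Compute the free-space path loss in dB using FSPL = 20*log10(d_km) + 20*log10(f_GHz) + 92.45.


20*log10(192.1) = 45.67
20*log10(21.1) = 26.49
FSPL = 164.6 dB

164.6 dB


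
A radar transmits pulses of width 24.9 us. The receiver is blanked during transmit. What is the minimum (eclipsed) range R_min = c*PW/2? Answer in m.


R_min = 3e8 * 24.9e-6 / 2 = 3735.0 m

3735.0 m


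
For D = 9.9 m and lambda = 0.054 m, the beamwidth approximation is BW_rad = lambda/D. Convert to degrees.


BW_rad = 0.054 / 9.9 = 0.005455
BW_deg = 0.31 degrees

0.31 degrees
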